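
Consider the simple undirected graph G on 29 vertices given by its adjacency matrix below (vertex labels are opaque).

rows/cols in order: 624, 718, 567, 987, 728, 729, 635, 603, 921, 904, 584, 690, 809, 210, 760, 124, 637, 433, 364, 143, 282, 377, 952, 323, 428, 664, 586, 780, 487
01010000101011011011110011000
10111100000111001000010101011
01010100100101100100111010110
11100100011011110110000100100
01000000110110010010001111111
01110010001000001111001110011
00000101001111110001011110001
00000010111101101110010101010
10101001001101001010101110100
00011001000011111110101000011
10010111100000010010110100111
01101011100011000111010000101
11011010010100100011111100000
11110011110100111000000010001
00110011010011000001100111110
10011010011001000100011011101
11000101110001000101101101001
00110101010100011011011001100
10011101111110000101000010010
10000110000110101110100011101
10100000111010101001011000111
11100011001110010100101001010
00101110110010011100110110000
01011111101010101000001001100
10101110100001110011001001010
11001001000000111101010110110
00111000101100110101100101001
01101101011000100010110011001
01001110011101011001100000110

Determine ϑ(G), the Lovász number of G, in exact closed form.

sqrt(29)

deg(921) = 14; N(921) = {624, 567, 728, 603, 584, 690, 210, 637, 364, 282, 952, 323, 428, 586}.
deg(952) = 14; N(952) = {567, 728, 729, 635, 921, 904, 809, 124, 637, 433, 282, 377, 323, 428}.
deg(904) = 14; N(904) = {987, 728, 603, 809, 210, 760, 124, 637, 433, 364, 282, 952, 780, 487}.
deg(586) = 14; N(586) = {567, 987, 728, 921, 584, 690, 760, 124, 433, 143, 282, 323, 664, 487}.
29-vertex 14-regular graph: strongly regular (29,14,6,7).
The 3 distinct eigenvalues: [14.0, 2.192582, -3.192582].
−29·(-sqrt(29)/2 - 1/2) / ((14)−(-sqrt(29)/2 - 1/2)) = sqrt(29) = ϑ(G).
≈ 5.385165 (to 6 d.p.).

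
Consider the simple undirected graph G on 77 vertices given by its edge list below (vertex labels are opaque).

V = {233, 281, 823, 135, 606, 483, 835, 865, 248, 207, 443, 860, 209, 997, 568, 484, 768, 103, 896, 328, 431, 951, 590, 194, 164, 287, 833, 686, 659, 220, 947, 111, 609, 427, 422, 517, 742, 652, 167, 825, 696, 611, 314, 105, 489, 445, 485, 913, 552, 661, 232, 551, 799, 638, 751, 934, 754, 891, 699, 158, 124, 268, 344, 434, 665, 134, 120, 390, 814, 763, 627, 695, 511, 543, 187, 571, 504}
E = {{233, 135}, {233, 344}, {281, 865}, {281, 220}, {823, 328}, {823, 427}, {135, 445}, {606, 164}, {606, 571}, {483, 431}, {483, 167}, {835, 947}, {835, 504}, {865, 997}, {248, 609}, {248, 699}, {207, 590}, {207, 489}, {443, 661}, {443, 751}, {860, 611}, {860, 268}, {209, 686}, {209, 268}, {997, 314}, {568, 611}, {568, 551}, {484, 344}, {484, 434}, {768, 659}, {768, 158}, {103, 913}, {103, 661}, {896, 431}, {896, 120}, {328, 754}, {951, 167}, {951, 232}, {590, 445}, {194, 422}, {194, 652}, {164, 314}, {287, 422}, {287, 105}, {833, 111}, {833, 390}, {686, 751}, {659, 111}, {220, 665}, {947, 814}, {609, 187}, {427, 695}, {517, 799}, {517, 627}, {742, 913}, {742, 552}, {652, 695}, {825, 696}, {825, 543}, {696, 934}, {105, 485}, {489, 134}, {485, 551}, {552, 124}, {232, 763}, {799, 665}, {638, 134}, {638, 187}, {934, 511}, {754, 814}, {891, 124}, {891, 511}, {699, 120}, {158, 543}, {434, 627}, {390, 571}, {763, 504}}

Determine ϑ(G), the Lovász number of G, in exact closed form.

deg(434) = 2; N(434) = {484, 627}.
N(609) = {248, 187}, |N(609)| = 2.
Vertex 896 has 2 neighbors: 431, 120.
N(751) = {443, 686}, |N(751)| = 2.
Every vertex has degree 2 (N=77); the odd cycle C_{77}.
A has 39 distinct eigenvalues ≈ [2.0, 1.9933, 1.9734, 1.9404, 1.8944, 1.8358, 1.765, 1.6825, 1.5888, 1.4845, 1.3703, 1.247, 1.1154, 0.9764, 0.8308, 0.6798, 0.5242, 0.3651, 0.2036, 0.0408, -0.1223, -0.2846, -0.445, -0.6025, -0.7559, -0.9043, -1.0467, -1.1822, -1.3097, -1.4286, -1.5379, -1.637, -1.7252, -1.8019, -1.8667, -1.919, -1.9585, -1.985, -1.9983].
Lovász (edge-transitive): ϑ = −77·(-2*cos(pi/77))/((2)−(-2*cos(pi/77))) = 77*cos(pi/77)/(cos(pi/77) + 1).
= 38.48397… (decimal).
Lovász sandwich 38 ≤ 77*cos(pi/77)/(cos(pi/77) + 1) ≤ 39: both strict.

77*cos(pi/77)/(cos(pi/77) + 1)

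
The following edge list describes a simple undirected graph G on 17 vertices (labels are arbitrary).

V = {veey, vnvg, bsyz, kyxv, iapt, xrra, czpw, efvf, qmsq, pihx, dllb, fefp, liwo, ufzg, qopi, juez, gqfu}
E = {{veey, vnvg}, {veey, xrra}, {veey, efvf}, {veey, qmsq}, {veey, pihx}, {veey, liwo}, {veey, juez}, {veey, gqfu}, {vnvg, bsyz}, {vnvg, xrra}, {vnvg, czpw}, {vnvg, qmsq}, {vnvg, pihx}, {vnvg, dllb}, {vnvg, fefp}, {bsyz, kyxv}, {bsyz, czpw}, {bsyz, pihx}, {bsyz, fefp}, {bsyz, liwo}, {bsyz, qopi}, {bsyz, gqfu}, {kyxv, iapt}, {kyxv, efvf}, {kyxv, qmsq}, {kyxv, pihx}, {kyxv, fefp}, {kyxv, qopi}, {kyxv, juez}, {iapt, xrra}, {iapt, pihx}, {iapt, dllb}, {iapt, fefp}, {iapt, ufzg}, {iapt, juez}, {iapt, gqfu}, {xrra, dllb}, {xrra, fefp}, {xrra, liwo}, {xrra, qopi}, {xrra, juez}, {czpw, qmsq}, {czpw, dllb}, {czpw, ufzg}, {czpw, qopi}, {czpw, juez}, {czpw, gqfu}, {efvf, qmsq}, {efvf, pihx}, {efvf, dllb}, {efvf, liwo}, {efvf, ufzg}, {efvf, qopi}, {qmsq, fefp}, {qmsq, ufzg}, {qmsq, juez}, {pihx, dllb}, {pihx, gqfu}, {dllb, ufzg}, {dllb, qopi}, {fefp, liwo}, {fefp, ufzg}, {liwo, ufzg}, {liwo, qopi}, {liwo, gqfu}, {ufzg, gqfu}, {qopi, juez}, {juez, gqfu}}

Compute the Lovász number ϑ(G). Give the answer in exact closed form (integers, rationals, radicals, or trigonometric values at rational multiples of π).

sqrt(17)

N(juez) = {veey, kyxv, iapt, xrra, czpw, qmsq, qopi, gqfu}, |N(juez)| = 8.
N(czpw) = {vnvg, bsyz, qmsq, dllb, ufzg, qopi, juez, gqfu}, |N(czpw)| = 8.
Vertex liwo has 8 neighbors: veey, bsyz, xrra, efvf, fefp, ufzg, qopi, gqfu.
Vertex xrra has 8 neighbors: veey, vnvg, iapt, dllb, fefp, liwo, qopi, juez.
deg(v) = 8 for all v (|V|=17); Paley(17): SR with (k,λ,μ)=(8,3,4).
A has 3 distinct eigenvalues ≈ [8.0, 1.5616, -2.5616].
With N=17: ϑ(G) = 17·(-(-sqrt(17)/2 - 1/2))/(8−(-sqrt(17)/2 - 1/2)) = sqrt(17).
ϑ(G) ≈ 4.12311.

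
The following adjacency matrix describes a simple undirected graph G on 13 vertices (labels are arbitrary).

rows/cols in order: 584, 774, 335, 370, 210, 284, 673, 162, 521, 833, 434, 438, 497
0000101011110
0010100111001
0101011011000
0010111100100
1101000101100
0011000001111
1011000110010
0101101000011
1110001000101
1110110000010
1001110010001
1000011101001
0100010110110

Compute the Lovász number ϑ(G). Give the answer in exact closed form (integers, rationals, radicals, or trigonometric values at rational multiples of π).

deg(584) = 6; N(584) = {210, 673, 521, 833, 434, 438}.
deg(833) = 6; N(833) = {584, 774, 335, 210, 284, 438}.
N(370) = {335, 210, 284, 673, 162, 434}, |N(370)| = 6.
deg(210) = 6; N(210) = {584, 774, 370, 162, 833, 434}.
13-vertex 6-regular graph: SR(13,6,2,3) — a Paley graph.
The 3 distinct eigenvalues: [6.0, 1.3028, -2.3028].
λ_max=6, λ_min=-sqrt(13)/2 - 1/2; ϑ = −13·λ_min/(λ_max−λ_min) = sqrt(13).
≈ 3.605551 (to 6 d.p.).

sqrt(13)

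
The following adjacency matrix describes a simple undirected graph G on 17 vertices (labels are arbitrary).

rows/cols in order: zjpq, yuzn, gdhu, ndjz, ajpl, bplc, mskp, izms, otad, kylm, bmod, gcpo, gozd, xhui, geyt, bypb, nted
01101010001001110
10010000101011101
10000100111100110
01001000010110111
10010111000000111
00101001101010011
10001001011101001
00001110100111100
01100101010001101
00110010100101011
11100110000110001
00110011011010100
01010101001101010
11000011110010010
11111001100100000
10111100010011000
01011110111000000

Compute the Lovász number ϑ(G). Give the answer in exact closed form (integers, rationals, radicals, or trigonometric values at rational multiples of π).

sqrt(17)

Vertex gozd has 8 neighbors: yuzn, ndjz, bplc, izms, bmod, gcpo, xhui, bypb.
deg(bypb) = 8; N(bypb) = {zjpq, gdhu, ndjz, ajpl, bplc, kylm, gozd, xhui}.
Vertex geyt has 8 neighbors: zjpq, yuzn, gdhu, ndjz, ajpl, izms, otad, gcpo.
Vertex ajpl has 8 neighbors: zjpq, ndjz, bplc, mskp, izms, geyt, bypb, nted.
deg(v) = 8 for all v (|V|=17); SR(17,8,3,4) — a Paley graph.
The 3 distinct eigenvalues: [8.0, 1.562, -2.562].
Lovász: ϑ = −17(-sqrt(17)/2 - 1/2)/(8+-(-sqrt(17)/2 - 1/2)) = sqrt(17).
≈ 4.123106 (to 6 d.p.).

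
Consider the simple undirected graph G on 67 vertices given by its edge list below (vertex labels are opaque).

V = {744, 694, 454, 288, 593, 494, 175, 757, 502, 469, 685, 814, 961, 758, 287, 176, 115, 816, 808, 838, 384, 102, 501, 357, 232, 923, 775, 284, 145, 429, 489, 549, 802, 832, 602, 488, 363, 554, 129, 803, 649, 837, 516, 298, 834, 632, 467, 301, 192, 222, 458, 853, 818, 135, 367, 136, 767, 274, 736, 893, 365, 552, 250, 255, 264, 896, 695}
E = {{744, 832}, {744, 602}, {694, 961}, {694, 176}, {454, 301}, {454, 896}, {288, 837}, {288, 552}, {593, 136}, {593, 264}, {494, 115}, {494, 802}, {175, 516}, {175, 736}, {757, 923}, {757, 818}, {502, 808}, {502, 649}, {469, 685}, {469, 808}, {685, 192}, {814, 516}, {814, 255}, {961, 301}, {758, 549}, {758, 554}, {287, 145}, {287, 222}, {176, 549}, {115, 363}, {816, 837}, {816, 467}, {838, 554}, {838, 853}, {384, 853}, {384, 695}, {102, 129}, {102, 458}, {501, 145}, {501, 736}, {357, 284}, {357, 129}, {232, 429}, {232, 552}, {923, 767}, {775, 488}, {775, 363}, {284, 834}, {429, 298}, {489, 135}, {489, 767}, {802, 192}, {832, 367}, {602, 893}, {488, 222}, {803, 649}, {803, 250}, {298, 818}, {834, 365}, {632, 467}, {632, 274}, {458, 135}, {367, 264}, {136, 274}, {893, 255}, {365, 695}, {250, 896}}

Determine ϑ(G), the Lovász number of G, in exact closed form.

67*cos(pi/67)/(cos(pi/67) + 1)

N(757) = {923, 818}, |N(757)| = 2.
Vertex 264 has 2 neighbors: 593, 367.
Vertex 489 has 2 neighbors: 135, 767.
deg(129) = 2; N(129) = {102, 357}.
G on 67 vertices is 2-regular; connected 2-regular on 67 ⇒ C_{67}.
The 34 distinct eigenvalues: [2.0, 1.99121, 1.96493, 1.92137, 1.86093, 1.78414, 1.69166, 1.58432, 1.46306, 1.32894, 1.18314, 1.02695, 0.86173, 0.68893, 0.51009, 0.32675, 0.14055, -0.04689, -0.23391, -0.41888, -0.60017, -0.77618, -0.94538, -1.10626, -1.25743, -1.39754, -1.52537, -1.6398, -1.73981, -1.82454, -1.89323, -1.94529, -1.98025, -1.9978].
With N=67: ϑ(G) = 67·(-(-1)*2*cos(pi/67))/(2−(-2*cos(pi/67))) = 67*cos(pi/67)/(cos(pi/67) + 1).
= 33.48158… (decimal).
33 ≤ 67*cos(pi/67)/(cos(pi/67) + 1) ≤ 34: both strict.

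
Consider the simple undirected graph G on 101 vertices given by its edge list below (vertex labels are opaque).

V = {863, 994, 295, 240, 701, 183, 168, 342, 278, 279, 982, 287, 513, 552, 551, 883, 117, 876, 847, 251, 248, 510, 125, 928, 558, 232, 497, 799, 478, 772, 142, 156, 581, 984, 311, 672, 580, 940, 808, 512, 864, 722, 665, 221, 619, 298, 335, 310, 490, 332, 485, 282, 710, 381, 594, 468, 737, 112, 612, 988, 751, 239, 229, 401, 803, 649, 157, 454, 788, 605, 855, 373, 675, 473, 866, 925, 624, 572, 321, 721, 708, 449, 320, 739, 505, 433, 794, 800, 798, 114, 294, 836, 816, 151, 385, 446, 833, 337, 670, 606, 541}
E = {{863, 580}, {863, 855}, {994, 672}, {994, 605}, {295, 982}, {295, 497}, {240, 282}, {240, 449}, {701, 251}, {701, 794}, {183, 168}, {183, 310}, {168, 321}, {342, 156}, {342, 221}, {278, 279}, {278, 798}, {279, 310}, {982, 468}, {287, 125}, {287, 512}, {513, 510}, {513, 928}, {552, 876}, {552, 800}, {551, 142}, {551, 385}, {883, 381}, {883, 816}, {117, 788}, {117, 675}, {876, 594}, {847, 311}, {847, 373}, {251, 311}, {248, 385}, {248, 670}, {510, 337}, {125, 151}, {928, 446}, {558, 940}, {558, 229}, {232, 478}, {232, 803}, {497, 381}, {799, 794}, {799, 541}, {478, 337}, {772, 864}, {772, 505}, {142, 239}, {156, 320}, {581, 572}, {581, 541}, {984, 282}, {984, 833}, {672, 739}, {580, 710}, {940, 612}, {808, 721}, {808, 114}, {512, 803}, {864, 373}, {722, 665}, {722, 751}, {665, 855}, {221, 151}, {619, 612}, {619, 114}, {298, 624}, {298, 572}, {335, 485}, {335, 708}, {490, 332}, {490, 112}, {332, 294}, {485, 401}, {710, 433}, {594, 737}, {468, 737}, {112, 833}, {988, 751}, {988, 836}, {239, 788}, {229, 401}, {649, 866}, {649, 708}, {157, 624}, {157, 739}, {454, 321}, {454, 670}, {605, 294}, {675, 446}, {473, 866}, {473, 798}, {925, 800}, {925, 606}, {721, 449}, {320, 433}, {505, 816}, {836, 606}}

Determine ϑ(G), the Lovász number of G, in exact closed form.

N(310) = {183, 279}, |N(310)| = 2.
N(675) = {117, 446}, |N(675)| = 2.
deg(232) = 2; N(232) = {478, 803}.
Vertex 984 has 2 neighbors: 282, 833.
deg(v) = 2 for all v (|V|=101); a single 101-cycle (edge-transitive).
spec(A) ≈ [2.0, 1.9961, 1.9845, 1.9653, 1.9384, 1.904, 1.8623, 1.8133, 1.7574, 1.6946, 1.6253, 1.5497, 1.4681, 1.3808, 1.2882, 1.1906, 1.0884, 0.982, 0.8718, 0.7582, 0.6417, 0.5226, 0.4016, 0.279, 0.1554, 0.0311, -0.0933, -0.2173, -0.3405, -0.4624, -0.5824, -0.7003, -0.8154, -0.9273, -1.0357, -1.1401, -1.24, -1.3352, -1.4252, -1.5096, -1.5883, -1.6608, -1.7268, -1.7862, -1.8387, -1.8841, -1.9221, -1.9528, -1.9759, -1.9913, -1.999] (distinct, 4 d.p.).
ϑ = −N·λ_min/(λ_max−λ_min) = −101·(-2*cos(pi/101))/(2−(-2*cos(pi/101))) = 101*cos(pi/101)/(cos(pi/101) + 1).
ϑ(G) ≈ 50.487783.
50 ≤ 101*cos(pi/101)/(cos(pi/101) + 1) ≤ 51: both strict.

101*cos(pi/101)/(cos(pi/101) + 1)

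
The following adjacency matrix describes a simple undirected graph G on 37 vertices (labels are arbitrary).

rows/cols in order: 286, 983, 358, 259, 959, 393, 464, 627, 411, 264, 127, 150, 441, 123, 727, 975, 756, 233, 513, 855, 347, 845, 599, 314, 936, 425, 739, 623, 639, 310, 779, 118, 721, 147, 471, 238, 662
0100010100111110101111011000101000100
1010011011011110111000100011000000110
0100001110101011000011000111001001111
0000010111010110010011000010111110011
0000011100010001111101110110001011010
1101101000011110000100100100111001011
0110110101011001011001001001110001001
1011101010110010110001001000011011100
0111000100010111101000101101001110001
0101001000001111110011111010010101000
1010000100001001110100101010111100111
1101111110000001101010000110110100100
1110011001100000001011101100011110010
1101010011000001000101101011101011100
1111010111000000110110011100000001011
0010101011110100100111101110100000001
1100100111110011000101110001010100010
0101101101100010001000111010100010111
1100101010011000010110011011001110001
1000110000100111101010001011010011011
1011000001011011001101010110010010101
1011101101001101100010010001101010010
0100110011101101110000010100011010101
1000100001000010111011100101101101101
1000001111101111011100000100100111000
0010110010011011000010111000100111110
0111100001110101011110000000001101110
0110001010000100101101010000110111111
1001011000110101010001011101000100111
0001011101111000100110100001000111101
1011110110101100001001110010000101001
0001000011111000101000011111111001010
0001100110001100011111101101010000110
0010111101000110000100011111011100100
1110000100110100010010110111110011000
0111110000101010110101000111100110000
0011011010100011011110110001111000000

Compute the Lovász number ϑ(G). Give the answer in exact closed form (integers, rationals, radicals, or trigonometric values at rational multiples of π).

sqrt(37)

deg(599) = 18; N(599) = {983, 959, 393, 411, 264, 127, 441, 123, 975, 756, 233, 314, 425, 310, 779, 721, 471, 662}.
Vertex 855 has 18 neighbors: 286, 959, 393, 127, 123, 727, 975, 756, 513, 347, 936, 739, 623, 310, 721, 147, 238, 662.
Vertex 936 has 18 neighbors: 286, 464, 627, 411, 264, 127, 441, 123, 727, 975, 233, 513, 855, 425, 639, 118, 721, 147.
deg(756) = 18; N(756) = {286, 983, 959, 627, 411, 264, 127, 150, 727, 975, 855, 845, 599, 314, 623, 310, 118, 238}.
18-regular, N=37; strongly regular (37,18,8,9).
spec(A) ≈ [18.0, 2.541381, -3.541381] (distinct, 6 d.p.).
Lovász (edge-transitive): ϑ = −37·(-sqrt(37)/2 - 1/2)/((18)−(-sqrt(37)/2 - 1/2)) = sqrt(37).
= 6.082763… (decimal).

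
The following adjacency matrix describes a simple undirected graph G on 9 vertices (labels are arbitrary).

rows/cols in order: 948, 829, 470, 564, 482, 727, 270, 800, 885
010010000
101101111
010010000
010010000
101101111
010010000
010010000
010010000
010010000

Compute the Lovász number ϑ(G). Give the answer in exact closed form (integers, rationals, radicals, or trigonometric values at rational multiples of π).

Vertex 482 has 7 neighbors: 948, 470, 564, 727, 270, 800, 885.
deg(470) = 2; N(470) = {829, 482}.
Vertex 948 has 2 neighbors: 829, 482.
N(564) = {829, 482}, |N(564)| = 2.
G = K_{7,2}: α = 7 = χ(Ḡ), so ϑ = 7.
Numerically 7.0000.
Lovász sandwich 7 ≤ 7 ≤ 7: collapsed.

7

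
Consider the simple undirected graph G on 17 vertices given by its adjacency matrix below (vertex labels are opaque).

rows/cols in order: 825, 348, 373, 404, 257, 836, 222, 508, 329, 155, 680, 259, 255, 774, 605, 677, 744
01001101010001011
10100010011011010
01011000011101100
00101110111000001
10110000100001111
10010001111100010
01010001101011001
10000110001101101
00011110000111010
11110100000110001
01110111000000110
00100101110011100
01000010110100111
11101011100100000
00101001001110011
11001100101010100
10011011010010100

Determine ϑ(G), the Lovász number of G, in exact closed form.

sqrt(17)

Vertex 259 has 8 neighbors: 373, 836, 508, 329, 155, 255, 774, 605.
Vertex 677 has 8 neighbors: 825, 348, 257, 836, 329, 680, 255, 605.
deg(605) = 8; N(605) = {373, 257, 508, 680, 259, 255, 677, 744}.
N(680) = {348, 373, 404, 836, 222, 508, 605, 677}, |N(680)| = 8.
Regular of degree 8 on 17 vertices: SR(17,8,3,4) — a Paley graph.
A has 3 distinct eigenvalues ≈ [8.0, 1.561553, -2.561553].
ϑ = −N·λ_min/(λ_max−λ_min) = −17·(-sqrt(17)/2 - 1/2)/(8−(-sqrt(17)/2 - 1/2)) = sqrt(17).
= 4.1231… (decimal).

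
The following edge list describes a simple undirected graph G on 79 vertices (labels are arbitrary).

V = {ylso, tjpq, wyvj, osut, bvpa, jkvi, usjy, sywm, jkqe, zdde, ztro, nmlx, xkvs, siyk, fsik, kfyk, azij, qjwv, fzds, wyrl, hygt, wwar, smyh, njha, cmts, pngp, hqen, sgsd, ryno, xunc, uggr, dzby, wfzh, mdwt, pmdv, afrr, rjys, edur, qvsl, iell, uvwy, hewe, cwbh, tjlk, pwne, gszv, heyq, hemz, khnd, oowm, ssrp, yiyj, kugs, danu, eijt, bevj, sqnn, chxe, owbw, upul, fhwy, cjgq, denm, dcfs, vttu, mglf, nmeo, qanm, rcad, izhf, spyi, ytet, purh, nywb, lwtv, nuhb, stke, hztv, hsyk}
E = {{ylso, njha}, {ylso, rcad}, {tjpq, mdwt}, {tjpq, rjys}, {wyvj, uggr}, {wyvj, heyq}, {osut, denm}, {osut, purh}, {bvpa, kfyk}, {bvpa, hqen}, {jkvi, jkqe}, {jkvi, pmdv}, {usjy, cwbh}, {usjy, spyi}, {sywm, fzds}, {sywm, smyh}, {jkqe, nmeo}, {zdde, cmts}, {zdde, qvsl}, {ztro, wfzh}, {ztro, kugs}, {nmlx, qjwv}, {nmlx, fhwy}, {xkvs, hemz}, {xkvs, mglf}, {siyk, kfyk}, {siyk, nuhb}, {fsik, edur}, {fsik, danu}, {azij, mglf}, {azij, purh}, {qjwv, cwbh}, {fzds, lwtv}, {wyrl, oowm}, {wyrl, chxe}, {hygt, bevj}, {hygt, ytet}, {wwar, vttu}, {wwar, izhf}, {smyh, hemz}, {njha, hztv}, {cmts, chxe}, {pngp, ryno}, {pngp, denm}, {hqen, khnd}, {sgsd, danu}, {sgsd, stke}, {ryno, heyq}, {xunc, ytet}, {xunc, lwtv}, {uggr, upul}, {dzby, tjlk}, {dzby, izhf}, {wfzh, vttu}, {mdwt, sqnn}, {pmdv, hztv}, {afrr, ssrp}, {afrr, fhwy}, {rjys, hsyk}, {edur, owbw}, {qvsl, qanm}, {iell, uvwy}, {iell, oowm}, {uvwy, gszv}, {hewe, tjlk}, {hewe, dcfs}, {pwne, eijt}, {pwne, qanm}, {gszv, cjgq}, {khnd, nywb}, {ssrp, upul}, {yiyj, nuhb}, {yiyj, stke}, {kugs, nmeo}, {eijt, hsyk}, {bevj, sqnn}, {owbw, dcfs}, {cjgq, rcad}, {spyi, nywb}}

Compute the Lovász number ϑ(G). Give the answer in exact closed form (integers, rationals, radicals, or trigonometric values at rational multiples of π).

N(osut) = {denm, purh}, |N(osut)| = 2.
deg(nmlx) = 2; N(nmlx) = {qjwv, fhwy}.
Vertex tjpq has 2 neighbors: mdwt, rjys.
Vertex hqen has 2 neighbors: bvpa, khnd.
79-vertex 2-regular graph: the odd cycle C_{79}.
The 40 distinct eigenvalues: [2.0, 1.993678, 1.974751, 1.943339, 1.89964, 1.843932, 1.776565, 1.697967, 1.608633, 1.509129, 1.400084, 1.282187, 1.156184, 1.022871, 0.883091, 0.737728, 0.587701, 0.433958, 0.277471, 0.11923, -0.039764, -0.198508, -0.355996, -0.511233, -0.663239, -0.811051, -0.953735, -1.09039, -1.22015, -1.342197, -1.455758, -1.560115, -1.654608, -1.738641, -1.811681, -1.873267, -1.92301, -1.960595, -1.985784, -1.998419].
Lovász: ϑ = −79(-2*cos(pi/79))/(2+-(-1)*2*cos(pi/79)) = 79*cos(pi/79)/(cos(pi/79) + 1).
Numerically 39.484379420.
Lovász sandwich 39 ≤ 79*cos(pi/79)/(cos(pi/79) + 1) ≤ 40: both strict.

79*cos(pi/79)/(cos(pi/79) + 1)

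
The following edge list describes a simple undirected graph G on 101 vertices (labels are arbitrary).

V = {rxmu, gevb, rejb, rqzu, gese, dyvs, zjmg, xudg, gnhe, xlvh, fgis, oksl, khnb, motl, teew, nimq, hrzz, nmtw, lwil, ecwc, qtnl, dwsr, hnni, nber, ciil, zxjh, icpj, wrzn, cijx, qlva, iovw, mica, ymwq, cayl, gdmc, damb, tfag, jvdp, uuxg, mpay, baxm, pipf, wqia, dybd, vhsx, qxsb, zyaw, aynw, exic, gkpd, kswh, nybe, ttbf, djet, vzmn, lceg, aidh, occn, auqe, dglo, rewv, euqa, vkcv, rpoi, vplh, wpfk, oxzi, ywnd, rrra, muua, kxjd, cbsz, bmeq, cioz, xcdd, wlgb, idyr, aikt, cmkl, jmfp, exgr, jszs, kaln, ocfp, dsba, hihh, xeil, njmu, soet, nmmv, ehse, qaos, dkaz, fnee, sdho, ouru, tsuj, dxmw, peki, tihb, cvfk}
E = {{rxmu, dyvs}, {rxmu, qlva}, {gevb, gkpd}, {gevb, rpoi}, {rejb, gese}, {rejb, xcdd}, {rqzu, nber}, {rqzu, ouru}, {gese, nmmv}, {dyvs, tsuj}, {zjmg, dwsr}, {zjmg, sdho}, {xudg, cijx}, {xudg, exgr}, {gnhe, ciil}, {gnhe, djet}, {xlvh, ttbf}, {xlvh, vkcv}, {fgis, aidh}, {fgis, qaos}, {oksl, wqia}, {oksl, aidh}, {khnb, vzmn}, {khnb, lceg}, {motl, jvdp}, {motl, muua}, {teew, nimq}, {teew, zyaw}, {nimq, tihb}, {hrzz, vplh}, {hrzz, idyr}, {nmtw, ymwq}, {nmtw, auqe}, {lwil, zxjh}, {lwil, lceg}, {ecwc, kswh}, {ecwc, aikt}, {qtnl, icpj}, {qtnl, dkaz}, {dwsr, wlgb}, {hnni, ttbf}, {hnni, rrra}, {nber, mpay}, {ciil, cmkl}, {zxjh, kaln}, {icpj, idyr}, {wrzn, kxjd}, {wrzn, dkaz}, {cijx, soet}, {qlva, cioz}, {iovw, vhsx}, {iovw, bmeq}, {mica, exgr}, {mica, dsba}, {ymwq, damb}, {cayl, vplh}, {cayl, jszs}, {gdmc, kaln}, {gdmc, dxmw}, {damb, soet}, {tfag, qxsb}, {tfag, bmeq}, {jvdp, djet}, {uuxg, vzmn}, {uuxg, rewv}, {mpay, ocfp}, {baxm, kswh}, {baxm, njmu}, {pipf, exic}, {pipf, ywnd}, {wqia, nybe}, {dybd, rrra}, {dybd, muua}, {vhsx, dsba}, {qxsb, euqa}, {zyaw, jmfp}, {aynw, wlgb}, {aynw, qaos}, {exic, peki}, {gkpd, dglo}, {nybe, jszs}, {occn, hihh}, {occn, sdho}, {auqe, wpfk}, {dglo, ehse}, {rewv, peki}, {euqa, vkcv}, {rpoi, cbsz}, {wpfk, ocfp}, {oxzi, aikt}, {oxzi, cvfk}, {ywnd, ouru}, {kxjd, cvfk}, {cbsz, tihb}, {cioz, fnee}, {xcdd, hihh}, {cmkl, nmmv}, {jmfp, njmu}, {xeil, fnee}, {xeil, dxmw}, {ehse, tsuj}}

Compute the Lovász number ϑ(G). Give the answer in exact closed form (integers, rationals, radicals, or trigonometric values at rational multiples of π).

101*cos(pi/101)/(cos(pi/101) + 1)

N(rpoi) = {gevb, cbsz}, |N(rpoi)| = 2.
Vertex sdho has 2 neighbors: zjmg, occn.
Vertex tfag has 2 neighbors: qxsb, bmeq.
N(cmkl) = {ciil, nmmv}, |N(cmkl)| = 2.
G on 101 vertices is 2-regular; a single 101-cycle (edge-transitive).
The 51 distinct eigenvalues: [2.0, 1.9961, 1.9845, 1.9653, 1.9384, 1.904, 1.8623, 1.8133, 1.7574, 1.6946, 1.6253, 1.5497, 1.4681, 1.3808, 1.2882, 1.1906, 1.0884, 0.982, 0.8718, 0.7582, 0.6417, 0.5226, 0.4016, 0.279, 0.1554, 0.0311, -0.0933, -0.2173, -0.3405, -0.4624, -0.5824, -0.7003, -0.8154, -0.9273, -1.0357, -1.1401, -1.24, -1.3352, -1.4252, -1.5096, -1.5883, -1.6608, -1.7268, -1.7862, -1.8387, -1.8841, -1.9221, -1.9528, -1.9759, -1.9913, -1.999].
λ_max=2, λ_min=-2*cos(pi/101); ϑ = −101·λ_min/(λ_max−λ_min) = 101*cos(pi/101)/(cos(pi/101) + 1).
≈ 50.48778 (to 5 d.p.).
50 ≤ 101*cos(pi/101)/(cos(pi/101) + 1) ≤ 51: both strict.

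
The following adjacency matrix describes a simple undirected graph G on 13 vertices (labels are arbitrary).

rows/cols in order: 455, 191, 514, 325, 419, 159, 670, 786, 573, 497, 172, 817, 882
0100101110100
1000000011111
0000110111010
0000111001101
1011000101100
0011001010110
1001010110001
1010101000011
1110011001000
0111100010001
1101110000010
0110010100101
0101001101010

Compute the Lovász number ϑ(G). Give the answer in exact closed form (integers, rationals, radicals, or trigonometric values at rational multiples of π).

sqrt(13)

Vertex 159 has 6 neighbors: 514, 325, 670, 573, 172, 817.
Vertex 419 has 6 neighbors: 455, 514, 325, 786, 497, 172.
N(882) = {191, 325, 670, 786, 497, 817}, |N(882)| = 6.
N(817) = {191, 514, 159, 786, 172, 882}, |N(817)| = 6.
13-vertex 6-regular graph: Paley(13): SR with (k,λ,μ)=(6,2,3).
A has 3 distinct eigenvalues ≈ [6.0, 1.30278, -2.30278].
ϑ = −N·λ_min/(λ_max−λ_min) = −13·(-sqrt(13)/2 - 1/2)/(6−(-sqrt(13)/2 - 1/2)) = sqrt(13).
Numerically 3.60555128.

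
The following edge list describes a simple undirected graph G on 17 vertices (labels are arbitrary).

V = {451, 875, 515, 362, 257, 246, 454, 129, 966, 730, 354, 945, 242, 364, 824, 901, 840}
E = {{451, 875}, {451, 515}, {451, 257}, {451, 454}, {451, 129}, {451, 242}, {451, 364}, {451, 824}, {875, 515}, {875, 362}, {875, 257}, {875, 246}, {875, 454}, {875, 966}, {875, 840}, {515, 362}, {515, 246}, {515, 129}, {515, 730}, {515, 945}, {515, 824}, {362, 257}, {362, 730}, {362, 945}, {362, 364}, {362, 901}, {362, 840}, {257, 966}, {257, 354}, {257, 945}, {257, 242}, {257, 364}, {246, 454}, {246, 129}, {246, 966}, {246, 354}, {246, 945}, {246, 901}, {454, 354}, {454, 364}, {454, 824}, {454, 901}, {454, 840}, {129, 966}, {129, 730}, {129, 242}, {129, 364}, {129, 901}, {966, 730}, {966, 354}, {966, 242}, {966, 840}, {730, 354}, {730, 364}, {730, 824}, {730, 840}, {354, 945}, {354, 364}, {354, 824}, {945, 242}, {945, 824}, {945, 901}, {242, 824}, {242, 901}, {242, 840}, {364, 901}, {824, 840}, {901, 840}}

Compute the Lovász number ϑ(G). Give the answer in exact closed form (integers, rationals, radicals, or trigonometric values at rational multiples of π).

sqrt(17)

Vertex 242 has 8 neighbors: 451, 257, 129, 966, 945, 824, 901, 840.
Vertex 730 has 8 neighbors: 515, 362, 129, 966, 354, 364, 824, 840.
N(354) = {257, 246, 454, 966, 730, 945, 364, 824}, |N(354)| = 8.
N(840) = {875, 362, 454, 966, 730, 242, 824, 901}, |N(840)| = 8.
8-regular, N=17; strongly regular (17,8,3,4).
spec(A) ≈ [8.0, 1.562, -2.562] (distinct, 3 d.p.).
λ_max=8, λ_min=-sqrt(17)/2 - 1/2; ϑ = −17·λ_min/(λ_max−λ_min) = sqrt(17).
= 4.123105626… (decimal).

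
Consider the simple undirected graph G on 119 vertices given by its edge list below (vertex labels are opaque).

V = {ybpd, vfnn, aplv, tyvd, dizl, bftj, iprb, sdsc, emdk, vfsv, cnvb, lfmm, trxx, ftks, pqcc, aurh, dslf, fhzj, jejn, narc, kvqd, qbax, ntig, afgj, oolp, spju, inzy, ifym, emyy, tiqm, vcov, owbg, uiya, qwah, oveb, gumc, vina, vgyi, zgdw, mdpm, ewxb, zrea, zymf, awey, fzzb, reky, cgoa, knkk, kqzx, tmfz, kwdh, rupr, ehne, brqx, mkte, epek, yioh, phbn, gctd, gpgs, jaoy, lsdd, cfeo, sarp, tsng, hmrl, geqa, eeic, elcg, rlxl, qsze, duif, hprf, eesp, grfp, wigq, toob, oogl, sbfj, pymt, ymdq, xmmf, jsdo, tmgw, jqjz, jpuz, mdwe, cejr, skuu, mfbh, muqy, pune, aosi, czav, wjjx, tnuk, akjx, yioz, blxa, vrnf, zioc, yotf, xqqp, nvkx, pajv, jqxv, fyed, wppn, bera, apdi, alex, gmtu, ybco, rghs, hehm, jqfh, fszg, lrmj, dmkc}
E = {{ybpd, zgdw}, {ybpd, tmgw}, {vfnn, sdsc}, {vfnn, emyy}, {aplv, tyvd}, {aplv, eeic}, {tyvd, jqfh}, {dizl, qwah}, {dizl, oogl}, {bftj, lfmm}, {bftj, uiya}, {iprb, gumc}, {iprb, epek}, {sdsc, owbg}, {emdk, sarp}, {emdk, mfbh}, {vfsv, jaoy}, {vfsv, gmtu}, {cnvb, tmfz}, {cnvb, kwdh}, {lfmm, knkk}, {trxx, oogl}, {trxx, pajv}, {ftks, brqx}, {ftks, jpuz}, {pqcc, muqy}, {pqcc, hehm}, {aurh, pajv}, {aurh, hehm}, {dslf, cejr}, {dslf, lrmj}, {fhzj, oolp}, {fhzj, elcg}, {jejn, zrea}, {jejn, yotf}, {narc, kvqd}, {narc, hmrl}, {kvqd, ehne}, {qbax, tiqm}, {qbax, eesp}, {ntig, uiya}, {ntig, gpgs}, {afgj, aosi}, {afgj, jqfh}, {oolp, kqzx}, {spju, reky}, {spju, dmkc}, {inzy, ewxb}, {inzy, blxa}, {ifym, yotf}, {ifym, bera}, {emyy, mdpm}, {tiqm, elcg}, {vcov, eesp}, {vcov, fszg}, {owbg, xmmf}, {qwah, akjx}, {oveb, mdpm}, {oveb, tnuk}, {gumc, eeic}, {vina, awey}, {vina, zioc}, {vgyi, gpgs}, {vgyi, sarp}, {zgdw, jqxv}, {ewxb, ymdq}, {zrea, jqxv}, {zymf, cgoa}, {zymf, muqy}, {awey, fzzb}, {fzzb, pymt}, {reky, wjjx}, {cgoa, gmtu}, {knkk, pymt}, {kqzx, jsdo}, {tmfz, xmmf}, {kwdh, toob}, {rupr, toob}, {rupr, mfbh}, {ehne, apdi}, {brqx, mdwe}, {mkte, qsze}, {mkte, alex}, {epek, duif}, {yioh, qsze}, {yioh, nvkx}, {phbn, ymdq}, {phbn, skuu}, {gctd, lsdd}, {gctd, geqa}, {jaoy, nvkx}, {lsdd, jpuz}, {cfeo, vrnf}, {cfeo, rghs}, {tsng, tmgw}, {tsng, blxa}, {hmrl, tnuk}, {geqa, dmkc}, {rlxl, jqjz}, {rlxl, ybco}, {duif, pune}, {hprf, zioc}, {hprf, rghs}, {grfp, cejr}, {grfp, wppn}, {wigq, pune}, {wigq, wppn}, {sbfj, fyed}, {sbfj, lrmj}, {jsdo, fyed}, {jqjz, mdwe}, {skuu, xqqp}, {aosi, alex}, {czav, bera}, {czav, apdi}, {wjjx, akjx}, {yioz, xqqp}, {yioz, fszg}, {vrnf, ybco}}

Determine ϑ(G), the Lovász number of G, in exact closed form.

119*cos(pi/119)/(cos(pi/119) + 1)

Vertex dslf has 2 neighbors: cejr, lrmj.
N(toob) = {kwdh, rupr}, |N(toob)| = 2.
deg(ymdq) = 2; N(ymdq) = {ewxb, phbn}.
deg(eesp) = 2; N(eesp) = {qbax, vcov}.
Every vertex has degree 2 (N=119); connected 2-regular on 119 ⇒ C_{119}.
A has 60 distinct eigenvalues ≈ [2.0, 1.997, 1.989, 1.975, 1.956, 1.931, 1.9, 1.865, 1.824, 1.778, 1.728, 1.672, 1.612, 1.547, 1.478, 1.405, 1.328, 1.247, 1.163, 1.075, 0.985, 0.891, 0.796, 0.698, 0.598, 0.496, 0.393, 0.289, 0.185, 0.079, -0.026, -0.132, -0.237, -0.342, -0.445, -0.547, -0.648, -0.747, -0.844, -0.938, -1.03, -1.119, -1.205, -1.288, -1.367, -1.442, -1.513, -1.58, -1.642, -1.7, -1.754, -1.802, -1.845, -1.883, -1.916, -1.944, -1.966, -1.983, -1.994, -1.999].
λ_max=2, λ_min=-2*cos(pi/119); ϑ = −119·λ_min/(λ_max−λ_min) = 119*cos(pi/119)/(cos(pi/119) + 1).
≈ 59.48963156 (to 8 d.p.).
Lovász sandwich 59 ≤ 119*cos(pi/119)/(cos(pi/119) + 1) ≤ 60: both strict.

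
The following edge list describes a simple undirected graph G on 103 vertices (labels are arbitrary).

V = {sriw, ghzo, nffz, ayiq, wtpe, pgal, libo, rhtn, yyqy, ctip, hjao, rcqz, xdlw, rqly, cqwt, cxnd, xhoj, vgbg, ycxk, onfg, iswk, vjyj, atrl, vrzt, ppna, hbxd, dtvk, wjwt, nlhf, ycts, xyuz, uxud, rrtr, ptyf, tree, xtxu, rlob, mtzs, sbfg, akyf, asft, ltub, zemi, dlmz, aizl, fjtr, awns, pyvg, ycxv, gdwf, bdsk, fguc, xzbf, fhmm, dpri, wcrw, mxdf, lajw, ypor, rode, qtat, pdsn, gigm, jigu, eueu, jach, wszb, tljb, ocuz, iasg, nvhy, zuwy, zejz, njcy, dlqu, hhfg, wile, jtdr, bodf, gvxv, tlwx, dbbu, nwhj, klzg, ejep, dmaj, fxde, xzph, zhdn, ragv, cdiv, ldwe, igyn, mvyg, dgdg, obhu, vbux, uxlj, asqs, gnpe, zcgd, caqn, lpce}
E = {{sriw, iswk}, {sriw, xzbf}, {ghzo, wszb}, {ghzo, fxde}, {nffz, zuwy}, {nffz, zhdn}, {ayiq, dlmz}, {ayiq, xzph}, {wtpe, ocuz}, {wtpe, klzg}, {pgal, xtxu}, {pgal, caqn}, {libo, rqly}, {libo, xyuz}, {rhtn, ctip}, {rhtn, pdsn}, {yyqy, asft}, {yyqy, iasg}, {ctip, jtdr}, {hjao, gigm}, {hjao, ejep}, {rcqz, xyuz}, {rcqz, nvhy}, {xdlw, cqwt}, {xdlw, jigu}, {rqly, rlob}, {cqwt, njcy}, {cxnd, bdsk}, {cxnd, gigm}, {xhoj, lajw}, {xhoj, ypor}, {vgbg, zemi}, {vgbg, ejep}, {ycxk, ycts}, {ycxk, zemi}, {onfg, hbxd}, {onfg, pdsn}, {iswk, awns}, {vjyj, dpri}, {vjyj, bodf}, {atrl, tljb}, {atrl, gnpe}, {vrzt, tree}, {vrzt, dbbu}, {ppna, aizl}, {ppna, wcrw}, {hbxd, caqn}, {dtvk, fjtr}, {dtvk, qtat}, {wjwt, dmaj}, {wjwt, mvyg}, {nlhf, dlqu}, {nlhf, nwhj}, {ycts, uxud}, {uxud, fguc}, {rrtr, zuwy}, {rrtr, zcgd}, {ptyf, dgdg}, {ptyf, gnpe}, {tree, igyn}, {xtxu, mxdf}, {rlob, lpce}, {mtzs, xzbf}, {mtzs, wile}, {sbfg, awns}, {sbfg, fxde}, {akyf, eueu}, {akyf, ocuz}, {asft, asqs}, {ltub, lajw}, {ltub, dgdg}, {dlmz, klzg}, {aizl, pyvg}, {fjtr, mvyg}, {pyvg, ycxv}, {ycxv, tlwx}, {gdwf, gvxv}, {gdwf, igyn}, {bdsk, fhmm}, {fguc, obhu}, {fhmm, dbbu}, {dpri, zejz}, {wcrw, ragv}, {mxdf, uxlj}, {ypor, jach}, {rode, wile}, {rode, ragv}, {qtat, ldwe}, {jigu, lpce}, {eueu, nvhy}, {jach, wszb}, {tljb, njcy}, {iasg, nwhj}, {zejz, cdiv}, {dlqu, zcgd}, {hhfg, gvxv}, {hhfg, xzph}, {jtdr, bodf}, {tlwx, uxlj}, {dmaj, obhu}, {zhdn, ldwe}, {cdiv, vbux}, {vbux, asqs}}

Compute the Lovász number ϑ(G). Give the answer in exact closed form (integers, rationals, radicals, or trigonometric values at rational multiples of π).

Vertex xzph has 2 neighbors: ayiq, hhfg.
Vertex ypor has 2 neighbors: xhoj, jach.
deg(cqwt) = 2; N(cqwt) = {xdlw, njcy}.
deg(vbux) = 2; N(vbux) = {cdiv, asqs}.
Every vertex has degree 2 (N=103); the odd cycle C_{103}.
A has 52 distinct eigenvalues ≈ [2.0, 1.99628, 1.985134, 1.966602, 1.940755, 1.907689, 1.867525, 1.820414, 1.766531, 1.706077, 1.639275, 1.566376, 1.487649, 1.403389, 1.313908, 1.219538, 1.120632, 1.017558, 0.910698, 0.80045, 0.687224, 0.571442, 0.453534, 0.333938, 0.213101, 0.091471, -0.0305, -0.152357, -0.273647, -0.393919, -0.512726, -0.629626, -0.744183, -0.855972, -0.964576, -1.069593, -1.17063, -1.267312, -1.35928, -1.446192, -1.527723, -1.603572, -1.673454, -1.737112, -1.794307, -1.844828, -1.888485, -1.925117, -1.954588, -1.976787, -1.991633, -1.99907].
Lovász (edge-transitive): ϑ = −103·(-2*cos(pi/103))/((2)−(-2*cos(pi/103))) = 103*cos(pi/103)/(cos(pi/103) + 1).
≈ 51.48802047 (to 8 d.p.).
α=51, χ(Ḡ)=52; ϑ=103*cos(pi/103)/(cos(pi/103) + 1) lies between (both strict).

103*cos(pi/103)/(cos(pi/103) + 1)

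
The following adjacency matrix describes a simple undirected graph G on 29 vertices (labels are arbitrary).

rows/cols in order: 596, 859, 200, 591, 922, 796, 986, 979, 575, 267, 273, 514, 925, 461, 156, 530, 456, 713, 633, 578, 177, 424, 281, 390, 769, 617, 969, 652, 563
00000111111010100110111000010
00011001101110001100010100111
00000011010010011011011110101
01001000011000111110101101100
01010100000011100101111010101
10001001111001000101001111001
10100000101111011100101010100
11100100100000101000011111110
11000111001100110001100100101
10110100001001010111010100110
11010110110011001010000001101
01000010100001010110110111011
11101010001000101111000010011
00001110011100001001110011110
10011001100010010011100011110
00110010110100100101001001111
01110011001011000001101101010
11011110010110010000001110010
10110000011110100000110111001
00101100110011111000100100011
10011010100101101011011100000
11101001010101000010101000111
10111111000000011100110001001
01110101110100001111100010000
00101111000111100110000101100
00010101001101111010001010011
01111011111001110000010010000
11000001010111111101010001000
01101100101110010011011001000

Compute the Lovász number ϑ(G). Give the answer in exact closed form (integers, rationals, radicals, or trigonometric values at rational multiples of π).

Vertex 424 has 14 neighbors: 596, 859, 200, 922, 979, 267, 514, 461, 633, 177, 281, 969, 652, 563.
deg(796) = 14; N(796) = {596, 922, 979, 575, 267, 273, 461, 713, 578, 281, 390, 769, 617, 563}.
Vertex 530 has 14 neighbors: 200, 591, 986, 575, 267, 514, 156, 713, 578, 281, 617, 969, 652, 563.
Vertex 713 has 14 neighbors: 596, 859, 591, 922, 796, 986, 267, 514, 925, 530, 281, 390, 769, 652.
G on 29 vertices is 14-regular; strongly regular (29,14,6,7).
The 3 distinct eigenvalues: [14.0, 2.1926, -3.1926].
−29·(-sqrt(29)/2 - 1/2) / ((14)−(-sqrt(29)/2 - 1/2)) = sqrt(29) = ϑ(G).
Numerically 5.3851648.

sqrt(29)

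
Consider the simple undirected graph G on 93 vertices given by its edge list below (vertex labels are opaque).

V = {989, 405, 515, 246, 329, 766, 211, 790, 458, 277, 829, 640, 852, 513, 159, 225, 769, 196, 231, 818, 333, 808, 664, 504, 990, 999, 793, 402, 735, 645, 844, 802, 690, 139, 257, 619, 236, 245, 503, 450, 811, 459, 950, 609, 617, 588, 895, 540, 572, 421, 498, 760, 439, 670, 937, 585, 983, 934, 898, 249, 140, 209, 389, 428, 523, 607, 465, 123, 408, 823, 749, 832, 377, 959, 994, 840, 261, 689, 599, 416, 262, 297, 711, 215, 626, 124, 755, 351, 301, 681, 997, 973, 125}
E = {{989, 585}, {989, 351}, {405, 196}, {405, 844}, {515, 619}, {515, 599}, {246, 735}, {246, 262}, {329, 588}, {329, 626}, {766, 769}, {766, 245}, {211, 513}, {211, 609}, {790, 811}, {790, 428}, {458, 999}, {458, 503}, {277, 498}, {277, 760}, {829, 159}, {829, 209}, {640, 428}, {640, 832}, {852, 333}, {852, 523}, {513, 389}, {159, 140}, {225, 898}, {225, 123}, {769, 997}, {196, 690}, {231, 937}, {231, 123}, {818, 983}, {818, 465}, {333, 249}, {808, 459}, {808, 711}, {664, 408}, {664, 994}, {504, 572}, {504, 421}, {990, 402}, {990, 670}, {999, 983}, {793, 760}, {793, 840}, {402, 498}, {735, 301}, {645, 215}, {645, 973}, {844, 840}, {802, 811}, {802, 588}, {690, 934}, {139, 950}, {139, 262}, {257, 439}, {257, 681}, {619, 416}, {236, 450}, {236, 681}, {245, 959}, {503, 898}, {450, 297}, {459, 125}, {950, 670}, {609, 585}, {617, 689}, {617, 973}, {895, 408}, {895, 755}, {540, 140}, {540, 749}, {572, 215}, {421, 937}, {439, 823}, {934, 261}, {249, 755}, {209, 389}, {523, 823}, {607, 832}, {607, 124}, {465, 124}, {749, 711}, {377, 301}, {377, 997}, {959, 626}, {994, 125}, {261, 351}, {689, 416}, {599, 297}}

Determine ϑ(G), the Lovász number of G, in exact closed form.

deg(428) = 2; N(428) = {790, 640}.
N(999) = {458, 983}, |N(999)| = 2.
deg(196) = 2; N(196) = {405, 690}.
deg(749) = 2; N(749) = {540, 711}.
G on 93 vertices is 2-regular; a single 93-cycle (edge-transitive).
A has 47 distinct eigenvalues ≈ [2.0, 1.9954, 1.9818, 1.9591, 1.9274, 1.887, 1.8379, 1.7805, 1.7149, 1.6415, 1.5606, 1.4727, 1.3779, 1.2769, 1.1701, 1.0579, 0.9409, 0.8196, 0.6946, 0.5664, 0.4356, 0.3029, 0.1687, 0.0338, -0.1013, -0.2359, -0.3695, -0.5013, -0.6309, -0.7576, -0.8808, -1.0, -1.1146, -1.2242, -1.3282, -1.4261, -1.5175, -1.602, -1.6792, -1.7487, -1.8102, -1.8635, -1.9083, -1.9443, -1.9715, -1.9897, -1.9989].
ϑ = −N·λ_min/(λ_max−λ_min) = −93·(-2*cos(pi/93))/(2−(-2*cos(pi/93))) = 93*cos(pi/93)/(cos(pi/93) + 1).
≈ 46.4867319 (to 7 d.p.).
Check 46 ≤ 93*cos(pi/93)/(cos(pi/93) + 1) ≤ 47: both strict.

93*cos(pi/93)/(cos(pi/93) + 1)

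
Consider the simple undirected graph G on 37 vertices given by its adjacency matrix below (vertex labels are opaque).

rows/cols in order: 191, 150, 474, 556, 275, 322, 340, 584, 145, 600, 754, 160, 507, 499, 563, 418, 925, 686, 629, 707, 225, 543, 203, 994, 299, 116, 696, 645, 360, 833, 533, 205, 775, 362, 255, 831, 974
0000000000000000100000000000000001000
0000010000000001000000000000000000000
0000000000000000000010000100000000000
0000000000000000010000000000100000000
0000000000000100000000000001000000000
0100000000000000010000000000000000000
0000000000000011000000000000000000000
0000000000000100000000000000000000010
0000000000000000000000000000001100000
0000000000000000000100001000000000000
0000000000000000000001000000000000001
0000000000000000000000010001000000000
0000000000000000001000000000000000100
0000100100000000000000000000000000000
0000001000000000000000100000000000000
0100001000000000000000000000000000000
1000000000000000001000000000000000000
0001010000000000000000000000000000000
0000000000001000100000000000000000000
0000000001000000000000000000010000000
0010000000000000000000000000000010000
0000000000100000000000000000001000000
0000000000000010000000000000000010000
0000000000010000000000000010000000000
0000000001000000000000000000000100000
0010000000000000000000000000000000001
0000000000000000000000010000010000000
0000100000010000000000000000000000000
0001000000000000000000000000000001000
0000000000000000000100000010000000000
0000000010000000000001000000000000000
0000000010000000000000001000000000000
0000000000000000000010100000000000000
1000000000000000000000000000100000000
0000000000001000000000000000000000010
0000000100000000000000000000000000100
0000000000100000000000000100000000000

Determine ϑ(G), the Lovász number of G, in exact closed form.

37*cos(pi/37)/(cos(pi/37) + 1)

deg(474) = 2; N(474) = {225, 116}.
Vertex 145 has 2 neighbors: 533, 205.
Vertex 629 has 2 neighbors: 507, 925.
Vertex 696 has 2 neighbors: 994, 833.
Regular of degree 2 on 37 vertices: this is C_{37}, the 37-cycle.
A has 19 distinct eigenvalues ≈ [2.0, 1.97123, 1.88575, 1.74603, 1.55607, 1.32135, 1.04861, 0.74571, 0.42136, 0.08488, -0.25404, -0.58565, -0.90041, -1.18927, -1.44391, -1.65702, -1.82246, -1.93547, -1.99279].
Lovász: ϑ = −37(-2*cos(pi/37))/(2+-(-1)*2*cos(pi/37)) = 37*cos(pi/37)/(cos(pi/37) + 1).
≈ 18.4666 (to 4 d.p.).
α=18, χ(Ḡ)=19; ϑ=37*cos(pi/37)/(cos(pi/37) + 1) lies between (both strict).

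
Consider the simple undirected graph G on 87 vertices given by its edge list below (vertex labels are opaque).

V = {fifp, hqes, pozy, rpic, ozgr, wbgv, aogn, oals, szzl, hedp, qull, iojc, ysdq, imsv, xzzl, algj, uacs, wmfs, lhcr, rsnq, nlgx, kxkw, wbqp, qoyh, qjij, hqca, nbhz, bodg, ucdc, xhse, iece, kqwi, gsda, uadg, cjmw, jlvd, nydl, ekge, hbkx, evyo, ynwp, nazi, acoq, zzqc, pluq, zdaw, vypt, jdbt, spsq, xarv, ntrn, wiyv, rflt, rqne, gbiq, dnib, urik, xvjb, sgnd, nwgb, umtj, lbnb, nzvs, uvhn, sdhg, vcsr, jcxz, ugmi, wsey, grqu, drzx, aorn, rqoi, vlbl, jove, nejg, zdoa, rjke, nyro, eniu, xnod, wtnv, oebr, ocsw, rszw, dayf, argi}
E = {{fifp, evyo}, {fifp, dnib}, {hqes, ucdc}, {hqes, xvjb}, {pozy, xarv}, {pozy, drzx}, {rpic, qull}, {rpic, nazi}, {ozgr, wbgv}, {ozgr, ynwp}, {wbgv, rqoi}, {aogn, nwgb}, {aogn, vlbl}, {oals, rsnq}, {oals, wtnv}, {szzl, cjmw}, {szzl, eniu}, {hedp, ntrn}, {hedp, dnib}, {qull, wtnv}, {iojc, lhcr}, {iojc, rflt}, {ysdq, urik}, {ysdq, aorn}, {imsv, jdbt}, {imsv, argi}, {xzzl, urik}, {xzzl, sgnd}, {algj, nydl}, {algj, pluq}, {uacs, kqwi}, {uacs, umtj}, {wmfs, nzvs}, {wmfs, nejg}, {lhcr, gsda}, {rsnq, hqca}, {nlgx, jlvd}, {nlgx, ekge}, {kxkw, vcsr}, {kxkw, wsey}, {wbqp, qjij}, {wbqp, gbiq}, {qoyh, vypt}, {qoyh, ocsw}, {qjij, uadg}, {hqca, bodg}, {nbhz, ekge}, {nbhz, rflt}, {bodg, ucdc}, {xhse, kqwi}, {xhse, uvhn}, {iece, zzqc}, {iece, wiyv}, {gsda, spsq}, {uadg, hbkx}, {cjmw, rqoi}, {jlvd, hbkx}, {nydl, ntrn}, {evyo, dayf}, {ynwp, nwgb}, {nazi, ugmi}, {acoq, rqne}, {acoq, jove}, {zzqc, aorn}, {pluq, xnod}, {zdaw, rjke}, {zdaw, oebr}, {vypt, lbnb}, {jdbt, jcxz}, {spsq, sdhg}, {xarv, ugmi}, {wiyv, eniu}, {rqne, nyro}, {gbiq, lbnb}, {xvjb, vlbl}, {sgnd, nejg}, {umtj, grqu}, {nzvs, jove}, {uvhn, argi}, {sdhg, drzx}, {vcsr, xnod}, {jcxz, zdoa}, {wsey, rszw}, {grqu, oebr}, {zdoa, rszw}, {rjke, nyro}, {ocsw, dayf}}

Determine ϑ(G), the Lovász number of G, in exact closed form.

N(nejg) = {wmfs, sgnd}, |N(nejg)| = 2.
Vertex rpic has 2 neighbors: qull, nazi.
N(iece) = {zzqc, wiyv}, |N(iece)| = 2.
N(jove) = {acoq, nzvs}, |N(jove)| = 2.
G on 87 vertices is 2-regular; a single 87-cycle (edge-transitive).
spec(A) ≈ [2.0, 1.9948, 1.9792, 1.9532, 1.9171, 1.871, 1.8152, 1.7498, 1.6754, 1.5922, 1.5007, 1.4014, 1.2948, 1.1814, 1.0619, 0.9368, 0.8069, 0.6727, 0.5351, 0.3946, 0.2521, 0.1083, -0.0361, -0.1803, -0.3236, -0.4651, -0.6043, -0.7403, -0.8724, -1.0, -1.1224, -1.2389, -1.349, -1.452, -1.5475, -1.6348, -1.7137, -1.7836, -1.8443, -1.8953, -1.9364, -1.9675, -1.9883, -1.9987] (distinct, 4 d.p.).
Lovász: ϑ = −87(-2*cos(pi/87))/(2+-(-1)*2*cos(pi/87)) = 87*cos(pi/87)/(cos(pi/87) + 1).
ϑ(G) ≈ 43.485816452.
Lovász sandwich 43 ≤ 87*cos(pi/87)/(cos(pi/87) + 1) ≤ 44: both strict.

87*cos(pi/87)/(cos(pi/87) + 1)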